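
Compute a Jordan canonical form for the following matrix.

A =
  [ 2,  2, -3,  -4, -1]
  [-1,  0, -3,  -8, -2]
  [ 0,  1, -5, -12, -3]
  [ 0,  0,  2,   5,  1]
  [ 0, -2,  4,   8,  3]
J_3(1) ⊕ J_2(1)

The characteristic polynomial is
  det(x·I − A) = x^5 - 5*x^4 + 10*x^3 - 10*x^2 + 5*x - 1 = (x - 1)^5

Eigenvalues and multiplicities (the geometric multiplicity of λ is n − rank(A − λI), which equals the number of Jordan blocks for λ):
  λ = 1: algebraic multiplicity = 5, geometric multiplicity = 2

Determining the block sizes for each eigenvalue:
  λ = 1: with am = 5 and gm = 2, the partition is not yet determined (e.g. several partitions of 5 into 2 parts exist). Let N = A − (1)·I. Computing rank(N^1) = 3, rank(N^2) = 1, rank(N^3) = 0; the number of blocks of size ≥ j is rank(N^{j−1}) − rank(N^j), giving [2, 2, 1]. So we have 1 block(s) of size 3, 1 block(s) of size 2 → block sizes [3, 2]

Assembling the blocks gives a Jordan form
J =
  [1, 1, 0, 0, 0]
  [0, 1, 1, 0, 0]
  [0, 0, 1, 0, 0]
  [0, 0, 0, 1, 1]
  [0, 0, 0, 0, 1]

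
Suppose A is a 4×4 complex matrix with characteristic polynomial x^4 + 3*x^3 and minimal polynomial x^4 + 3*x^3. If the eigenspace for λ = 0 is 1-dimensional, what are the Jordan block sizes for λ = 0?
Block sizes for λ = 0: [3]

Step 1 — from the characteristic polynomial, algebraic multiplicity of λ = 0 is 3. From dim ker(A − (0)·I) = 1, there are exactly 1 Jordan blocks for λ = 0.
Step 2 — from the minimal polynomial, the factor (x − 0)^3 tells us the largest block for λ = 0 has size 3.
Step 3 — with total size 3, 1 blocks, and largest block 3, the block sizes (in nonincreasing order) are [3].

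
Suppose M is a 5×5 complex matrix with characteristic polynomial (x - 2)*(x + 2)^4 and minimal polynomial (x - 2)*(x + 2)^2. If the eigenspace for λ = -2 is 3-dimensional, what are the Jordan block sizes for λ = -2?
Block sizes for λ = -2: [2, 1, 1]

Step 1 — from the characteristic polynomial, algebraic multiplicity of λ = -2 is 4. From dim ker(M − (-2)·I) = 3, there are exactly 3 Jordan blocks for λ = -2.
Step 2 — from the minimal polynomial, the factor (x + 2)^2 tells us the largest block for λ = -2 has size 2.
Step 3 — with total size 4, 3 blocks, and largest block 2, the block sizes (in nonincreasing order) are [2, 1, 1].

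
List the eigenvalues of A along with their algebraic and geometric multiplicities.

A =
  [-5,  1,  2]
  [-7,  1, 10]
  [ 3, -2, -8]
λ = -4: alg = 3, geom = 1

Step 1 — factor the characteristic polynomial to read off the algebraic multiplicities:
  χ_A(x) = (x + 4)^3

Step 2 — compute geometric multiplicities via the rank-nullity identity g(λ) = n − rank(A − λI):
  rank(A − (-4)·I) = 2, so dim ker(A − (-4)·I) = n − 2 = 1

Summary:
  λ = -4: algebraic multiplicity = 3, geometric multiplicity = 1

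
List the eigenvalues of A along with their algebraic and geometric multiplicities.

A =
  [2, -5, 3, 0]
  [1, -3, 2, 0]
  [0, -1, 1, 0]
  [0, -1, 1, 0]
λ = 0: alg = 4, geom = 2

Step 1 — factor the characteristic polynomial to read off the algebraic multiplicities:
  χ_A(x) = x^4

Step 2 — compute geometric multiplicities via the rank-nullity identity g(λ) = n − rank(A − λI):
  rank(A − (0)·I) = 2, so dim ker(A − (0)·I) = n − 2 = 2

Summary:
  λ = 0: algebraic multiplicity = 4, geometric multiplicity = 2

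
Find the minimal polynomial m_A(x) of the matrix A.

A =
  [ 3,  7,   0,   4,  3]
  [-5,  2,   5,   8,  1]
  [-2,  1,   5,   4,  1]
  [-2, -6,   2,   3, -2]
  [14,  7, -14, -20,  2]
x^3 - 9*x^2 + 27*x - 27

The characteristic polynomial is χ_A(x) = (x - 3)^5, so the eigenvalues are known. The minimal polynomial is
  m_A(x) = Π_λ (x − λ)^{k_λ}
where k_λ is the size of the *largest* Jordan block for λ (equivalently, the smallest k with (A − λI)^k v = 0 for every generalised eigenvector v of λ).

  λ = 3: largest Jordan block has size 3, contributing (x − 3)^3

So m_A(x) = (x - 3)^3 = x^3 - 9*x^2 + 27*x - 27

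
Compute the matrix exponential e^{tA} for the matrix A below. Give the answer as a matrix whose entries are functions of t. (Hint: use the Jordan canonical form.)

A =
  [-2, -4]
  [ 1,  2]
e^{tA} =
  [1 - 2*t, -4*t]
  [t, 2*t + 1]

Strategy: write A = P · J · P⁻¹ where J is a Jordan canonical form, so e^{tA} = P · e^{tJ} · P⁻¹, and e^{tJ} can be computed block-by-block.

A has Jordan form
J =
  [0, 1]
  [0, 0]
(up to reordering of blocks).

Per-block formulas:
  For a 2×2 Jordan block J_2(0): exp(t · J_2(0)) = e^(0t)·(I + t·N), where N is the 2×2 nilpotent shift.

After assembling e^{tJ} and conjugating by P, we get:

e^{tA} =
  [1 - 2*t, -4*t]
  [t, 2*t + 1]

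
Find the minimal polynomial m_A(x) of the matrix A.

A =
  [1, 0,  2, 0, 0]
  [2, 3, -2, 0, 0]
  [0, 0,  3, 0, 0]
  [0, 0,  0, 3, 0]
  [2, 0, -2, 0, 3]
x^2 - 4*x + 3

The characteristic polynomial is χ_A(x) = (x - 3)^4*(x - 1), so the eigenvalues are known. The minimal polynomial is
  m_A(x) = Π_λ (x − λ)^{k_λ}
where k_λ is the size of the *largest* Jordan block for λ (equivalently, the smallest k with (A − λI)^k v = 0 for every generalised eigenvector v of λ).

  λ = 1: largest Jordan block has size 1, contributing (x − 1)
  λ = 3: largest Jordan block has size 1, contributing (x − 3)

So m_A(x) = (x - 3)*(x - 1) = x^2 - 4*x + 3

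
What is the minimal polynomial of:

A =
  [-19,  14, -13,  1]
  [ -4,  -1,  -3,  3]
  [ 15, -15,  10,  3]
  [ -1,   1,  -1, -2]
x^4 + 12*x^3 + 46*x^2 + 60*x + 25

The characteristic polynomial is χ_A(x) = (x + 1)^2*(x + 5)^2, so the eigenvalues are known. The minimal polynomial is
  m_A(x) = Π_λ (x − λ)^{k_λ}
where k_λ is the size of the *largest* Jordan block for λ (equivalently, the smallest k with (A − λI)^k v = 0 for every generalised eigenvector v of λ).

  λ = -5: largest Jordan block has size 2, contributing (x + 5)^2
  λ = -1: largest Jordan block has size 2, contributing (x + 1)^2

So m_A(x) = (x + 1)^2*(x + 5)^2 = x^4 + 12*x^3 + 46*x^2 + 60*x + 25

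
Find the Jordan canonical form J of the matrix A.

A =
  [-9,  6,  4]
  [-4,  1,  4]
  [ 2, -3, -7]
J_2(-5) ⊕ J_1(-5)

The characteristic polynomial is
  det(x·I − A) = x^3 + 15*x^2 + 75*x + 125 = (x + 5)^3

Eigenvalues and multiplicities (the geometric multiplicity of λ is n − rank(A − λI), which equals the number of Jordan blocks for λ):
  λ = -5: algebraic multiplicity = 3, geometric multiplicity = 2

Determining the block sizes for each eigenvalue:
  λ = -5: 2 blocks summing to 3 forces exactly one block of size 2 and the rest size 1 → block sizes [2, 1]

Assembling the blocks gives a Jordan form
J =
  [-5,  1,  0]
  [ 0, -5,  0]
  [ 0,  0, -5]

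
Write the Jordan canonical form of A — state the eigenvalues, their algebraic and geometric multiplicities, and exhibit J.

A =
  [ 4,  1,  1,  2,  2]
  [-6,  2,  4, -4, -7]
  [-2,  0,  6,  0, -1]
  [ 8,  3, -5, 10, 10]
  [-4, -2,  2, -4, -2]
J_2(4) ⊕ J_2(4) ⊕ J_1(4)

The characteristic polynomial is
  det(x·I − A) = x^5 - 20*x^4 + 160*x^3 - 640*x^2 + 1280*x - 1024 = (x - 4)^5

Eigenvalues and multiplicities (the geometric multiplicity of λ is n − rank(A − λI), which equals the number of Jordan blocks for λ):
  λ = 4: algebraic multiplicity = 5, geometric multiplicity = 3

Determining the block sizes for each eigenvalue:
  λ = 4: with am = 5 and gm = 3, the partition is not yet determined (e.g. several partitions of 5 into 3 parts exist). Let N = A − (4)·I. Computing rank(N^1) = 2, rank(N^2) = 0; the number of blocks of size ≥ j is rank(N^{j−1}) − rank(N^j), giving [3, 2]. So we have 2 block(s) of size 2, 1 block(s) of size 1 → block sizes [2, 2, 1]

Assembling the blocks gives a Jordan form
J =
  [4, 1, 0, 0, 0]
  [0, 4, 0, 0, 0]
  [0, 0, 4, 1, 0]
  [0, 0, 0, 4, 0]
  [0, 0, 0, 0, 4]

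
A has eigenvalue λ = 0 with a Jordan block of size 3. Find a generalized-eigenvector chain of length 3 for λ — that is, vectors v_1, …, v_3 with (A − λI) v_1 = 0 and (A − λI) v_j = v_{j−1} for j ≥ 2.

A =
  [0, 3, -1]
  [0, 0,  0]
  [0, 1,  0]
A Jordan chain for λ = 0 of length 3:
v_1 = (-1, 0, 0)ᵀ
v_2 = (3, 0, 1)ᵀ
v_3 = (0, 1, 0)ᵀ

Let N = A − (0)·I. We want v_3 with N^3 v_3 = 0 but N^2 v_3 ≠ 0; then v_{j-1} := N · v_j for j = 3, …, 2.

Pick v_3 = (0, 1, 0)ᵀ.
Then v_2 = N · v_3 = (3, 0, 1)ᵀ.
Then v_1 = N · v_2 = (-1, 0, 0)ᵀ.

Sanity check: (A − (0)·I) v_1 = (0, 0, 0)ᵀ = 0. ✓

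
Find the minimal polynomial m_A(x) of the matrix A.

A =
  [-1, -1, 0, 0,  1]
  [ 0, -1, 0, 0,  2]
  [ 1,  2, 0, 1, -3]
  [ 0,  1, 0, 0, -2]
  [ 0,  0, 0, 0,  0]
x^4 + 2*x^3 + x^2

The characteristic polynomial is χ_A(x) = x^3*(x + 1)^2, so the eigenvalues are known. The minimal polynomial is
  m_A(x) = Π_λ (x − λ)^{k_λ}
where k_λ is the size of the *largest* Jordan block for λ (equivalently, the smallest k with (A − λI)^k v = 0 for every generalised eigenvector v of λ).

  λ = -1: largest Jordan block has size 2, contributing (x + 1)^2
  λ = 0: largest Jordan block has size 2, contributing (x − 0)^2

So m_A(x) = x^2*(x + 1)^2 = x^4 + 2*x^3 + x^2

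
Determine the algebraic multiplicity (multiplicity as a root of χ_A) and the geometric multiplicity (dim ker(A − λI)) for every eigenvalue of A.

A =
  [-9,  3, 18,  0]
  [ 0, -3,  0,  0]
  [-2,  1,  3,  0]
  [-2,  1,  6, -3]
λ = -3: alg = 4, geom = 3

Step 1 — factor the characteristic polynomial to read off the algebraic multiplicities:
  χ_A(x) = (x + 3)^4

Step 2 — compute geometric multiplicities via the rank-nullity identity g(λ) = n − rank(A − λI):
  rank(A − (-3)·I) = 1, so dim ker(A − (-3)·I) = n − 1 = 3

Summary:
  λ = -3: algebraic multiplicity = 4, geometric multiplicity = 3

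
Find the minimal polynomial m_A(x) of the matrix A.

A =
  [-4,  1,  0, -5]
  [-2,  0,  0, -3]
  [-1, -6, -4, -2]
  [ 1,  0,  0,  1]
x^4 + 7*x^3 + 15*x^2 + 13*x + 4

The characteristic polynomial is χ_A(x) = (x + 1)^3*(x + 4), so the eigenvalues are known. The minimal polynomial is
  m_A(x) = Π_λ (x − λ)^{k_λ}
where k_λ is the size of the *largest* Jordan block for λ (equivalently, the smallest k with (A − λI)^k v = 0 for every generalised eigenvector v of λ).

  λ = -4: largest Jordan block has size 1, contributing (x + 4)
  λ = -1: largest Jordan block has size 3, contributing (x + 1)^3

So m_A(x) = (x + 1)^3*(x + 4) = x^4 + 7*x^3 + 15*x^2 + 13*x + 4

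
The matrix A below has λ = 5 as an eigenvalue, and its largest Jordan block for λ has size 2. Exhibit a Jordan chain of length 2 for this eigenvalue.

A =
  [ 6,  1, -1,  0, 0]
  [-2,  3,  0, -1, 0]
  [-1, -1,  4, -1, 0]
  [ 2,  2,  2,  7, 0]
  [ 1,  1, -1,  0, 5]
A Jordan chain for λ = 5 of length 2:
v_1 = (1, -2, -1, 2, 1)ᵀ
v_2 = (1, 0, 0, 0, 0)ᵀ

Let N = A − (5)·I. We want v_2 with N^2 v_2 = 0 but N^1 v_2 ≠ 0; then v_{j-1} := N · v_j for j = 2, …, 2.

Pick v_2 = (1, 0, 0, 0, 0)ᵀ.
Then v_1 = N · v_2 = (1, -2, -1, 2, 1)ᵀ.

Sanity check: (A − (5)·I) v_1 = (0, 0, 0, 0, 0)ᵀ = 0. ✓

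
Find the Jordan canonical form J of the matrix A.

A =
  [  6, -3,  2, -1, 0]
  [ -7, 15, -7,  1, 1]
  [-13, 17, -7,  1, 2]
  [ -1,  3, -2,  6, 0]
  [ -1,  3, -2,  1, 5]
J_3(5) ⊕ J_1(5) ⊕ J_1(5)

The characteristic polynomial is
  det(x·I − A) = x^5 - 25*x^4 + 250*x^3 - 1250*x^2 + 3125*x - 3125 = (x - 5)^5

Eigenvalues and multiplicities (the geometric multiplicity of λ is n − rank(A − λI), which equals the number of Jordan blocks for λ):
  λ = 5: algebraic multiplicity = 5, geometric multiplicity = 3

Determining the block sizes for each eigenvalue:
  λ = 5: with am = 5 and gm = 3, the partition is not yet determined (e.g. several partitions of 5 into 3 parts exist). Let N = A − (5)·I. Computing rank(N^1) = 2, rank(N^2) = 1, rank(N^3) = 0; the number of blocks of size ≥ j is rank(N^{j−1}) − rank(N^j), giving [3, 1, 1]. So we have 1 block(s) of size 3, 2 block(s) of size 1 → block sizes [3, 1, 1]

Assembling the blocks gives a Jordan form
J =
  [5, 1, 0, 0, 0]
  [0, 5, 1, 0, 0]
  [0, 0, 5, 0, 0]
  [0, 0, 0, 5, 0]
  [0, 0, 0, 0, 5]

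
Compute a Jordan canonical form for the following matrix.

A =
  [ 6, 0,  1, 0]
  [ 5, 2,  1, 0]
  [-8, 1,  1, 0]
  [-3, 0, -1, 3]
J_3(3) ⊕ J_1(3)

The characteristic polynomial is
  det(x·I − A) = x^4 - 12*x^3 + 54*x^2 - 108*x + 81 = (x - 3)^4

Eigenvalues and multiplicities (the geometric multiplicity of λ is n − rank(A − λI), which equals the number of Jordan blocks for λ):
  λ = 3: algebraic multiplicity = 4, geometric multiplicity = 2

Determining the block sizes for each eigenvalue:
  λ = 3: with am = 4 and gm = 2, the partition is not yet determined (e.g. several partitions of 4 into 2 parts exist). Let N = A − (3)·I. Computing rank(N^1) = 2, rank(N^2) = 1, rank(N^3) = 0; the number of blocks of size ≥ j is rank(N^{j−1}) − rank(N^j), giving [2, 1, 1]. So we have 1 block(s) of size 3, 1 block(s) of size 1 → block sizes [3, 1]

Assembling the blocks gives a Jordan form
J =
  [3, 1, 0, 0]
  [0, 3, 1, 0]
  [0, 0, 3, 0]
  [0, 0, 0, 3]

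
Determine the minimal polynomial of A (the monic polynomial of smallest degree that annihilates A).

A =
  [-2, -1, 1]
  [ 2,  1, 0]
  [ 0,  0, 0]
x^3 + x^2

The characteristic polynomial is χ_A(x) = x^2*(x + 1), so the eigenvalues are known. The minimal polynomial is
  m_A(x) = Π_λ (x − λ)^{k_λ}
where k_λ is the size of the *largest* Jordan block for λ (equivalently, the smallest k with (A − λI)^k v = 0 for every generalised eigenvector v of λ).

  λ = -1: largest Jordan block has size 1, contributing (x + 1)
  λ = 0: largest Jordan block has size 2, contributing (x − 0)^2

So m_A(x) = x^2*(x + 1) = x^3 + x^2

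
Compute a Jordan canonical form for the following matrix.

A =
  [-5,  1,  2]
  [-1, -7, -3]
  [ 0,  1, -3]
J_3(-5)

The characteristic polynomial is
  det(x·I − A) = x^3 + 15*x^2 + 75*x + 125 = (x + 5)^3

Eigenvalues and multiplicities (the geometric multiplicity of λ is n − rank(A − λI), which equals the number of Jordan blocks for λ):
  λ = -5: algebraic multiplicity = 3, geometric multiplicity = 1

Determining the block sizes for each eigenvalue:
  λ = -5: one block (gm = 1), so the single block has size am = 3 → block sizes [3]

Assembling the blocks gives a Jordan form
J =
  [-5,  1,  0]
  [ 0, -5,  1]
  [ 0,  0, -5]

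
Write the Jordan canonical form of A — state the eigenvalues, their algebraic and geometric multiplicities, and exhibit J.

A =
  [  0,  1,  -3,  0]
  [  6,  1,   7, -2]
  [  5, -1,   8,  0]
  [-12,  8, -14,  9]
J_2(4) ⊕ J_1(5) ⊕ J_1(5)

The characteristic polynomial is
  det(x·I − A) = x^4 - 18*x^3 + 121*x^2 - 360*x + 400 = (x - 5)^2*(x - 4)^2

Eigenvalues and multiplicities (the geometric multiplicity of λ is n − rank(A − λI), which equals the number of Jordan blocks for λ):
  λ = 4: algebraic multiplicity = 2, geometric multiplicity = 1
  λ = 5: algebraic multiplicity = 2, geometric multiplicity = 2

Determining the block sizes for each eigenvalue:
  λ = 4: one block (gm = 1), so the single block has size am = 2 → block sizes [2]
  λ = 5: gm = am = 2, so every block has size 1 → block sizes [1, 1]

Assembling the blocks gives a Jordan form
J =
  [4, 1, 0, 0]
  [0, 4, 0, 0]
  [0, 0, 5, 0]
  [0, 0, 0, 5]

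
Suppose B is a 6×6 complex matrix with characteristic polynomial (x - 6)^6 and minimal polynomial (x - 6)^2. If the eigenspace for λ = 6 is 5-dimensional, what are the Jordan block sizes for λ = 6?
Block sizes for λ = 6: [2, 1, 1, 1, 1]

Step 1 — from the characteristic polynomial, algebraic multiplicity of λ = 6 is 6. From dim ker(B − (6)·I) = 5, there are exactly 5 Jordan blocks for λ = 6.
Step 2 — from the minimal polynomial, the factor (x − 6)^2 tells us the largest block for λ = 6 has size 2.
Step 3 — with total size 6, 5 blocks, and largest block 2, the block sizes (in nonincreasing order) are [2, 1, 1, 1, 1].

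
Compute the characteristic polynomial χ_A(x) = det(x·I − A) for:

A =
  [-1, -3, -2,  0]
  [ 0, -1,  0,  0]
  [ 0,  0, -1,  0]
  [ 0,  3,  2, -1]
x^4 + 4*x^3 + 6*x^2 + 4*x + 1

Expanding det(x·I − A) (e.g. by cofactor expansion or by noting that A is similar to its Jordan form J, which has the same characteristic polynomial as A) gives
  χ_A(x) = x^4 + 4*x^3 + 6*x^2 + 4*x + 1
which factors as (x + 1)^4. The eigenvalues (with algebraic multiplicities) are λ = -1 with multiplicity 4.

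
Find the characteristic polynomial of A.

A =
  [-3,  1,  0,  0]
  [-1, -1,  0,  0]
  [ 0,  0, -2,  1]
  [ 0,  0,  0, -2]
x^4 + 8*x^3 + 24*x^2 + 32*x + 16

Expanding det(x·I − A) (e.g. by cofactor expansion or by noting that A is similar to its Jordan form J, which has the same characteristic polynomial as A) gives
  χ_A(x) = x^4 + 8*x^3 + 24*x^2 + 32*x + 16
which factors as (x + 2)^4. The eigenvalues (with algebraic multiplicities) are λ = -2 with multiplicity 4.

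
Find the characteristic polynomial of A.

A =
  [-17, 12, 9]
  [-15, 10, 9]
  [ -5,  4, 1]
x^3 + 6*x^2 + 12*x + 8

Expanding det(x·I − A) (e.g. by cofactor expansion or by noting that A is similar to its Jordan form J, which has the same characteristic polynomial as A) gives
  χ_A(x) = x^3 + 6*x^2 + 12*x + 8
which factors as (x + 2)^3. The eigenvalues (with algebraic multiplicities) are λ = -2 with multiplicity 3.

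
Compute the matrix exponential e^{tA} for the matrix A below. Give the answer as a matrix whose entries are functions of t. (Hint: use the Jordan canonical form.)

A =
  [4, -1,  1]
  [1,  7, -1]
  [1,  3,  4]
e^{tA} =
  [t^2*exp(5*t)/2 - t*exp(5*t) + exp(5*t), t^2*exp(5*t) - t*exp(5*t), -t^2*exp(5*t)/2 + t*exp(5*t)]
  [t*exp(5*t), 2*t*exp(5*t) + exp(5*t), -t*exp(5*t)]
  [t^2*exp(5*t)/2 + t*exp(5*t), t^2*exp(5*t) + 3*t*exp(5*t), -t^2*exp(5*t)/2 - t*exp(5*t) + exp(5*t)]

Strategy: write A = P · J · P⁻¹ where J is a Jordan canonical form, so e^{tA} = P · e^{tJ} · P⁻¹, and e^{tJ} can be computed block-by-block.

A has Jordan form
J =
  [5, 1, 0]
  [0, 5, 1]
  [0, 0, 5]
(up to reordering of blocks).

Per-block formulas:
  For a 3×3 Jordan block J_3(5): exp(t · J_3(5)) = e^(5t)·(I + t·N + (t^2/2)·N^2), where N is the 3×3 nilpotent shift.

After assembling e^{tJ} and conjugating by P, we get:

e^{tA} =
  [t^2*exp(5*t)/2 - t*exp(5*t) + exp(5*t), t^2*exp(5*t) - t*exp(5*t), -t^2*exp(5*t)/2 + t*exp(5*t)]
  [t*exp(5*t), 2*t*exp(5*t) + exp(5*t), -t*exp(5*t)]
  [t^2*exp(5*t)/2 + t*exp(5*t), t^2*exp(5*t) + 3*t*exp(5*t), -t^2*exp(5*t)/2 - t*exp(5*t) + exp(5*t)]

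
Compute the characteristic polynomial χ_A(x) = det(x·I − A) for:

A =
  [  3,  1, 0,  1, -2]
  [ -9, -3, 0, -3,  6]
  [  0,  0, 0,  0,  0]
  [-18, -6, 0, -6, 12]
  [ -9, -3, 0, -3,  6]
x^5

Expanding det(x·I − A) (e.g. by cofactor expansion or by noting that A is similar to its Jordan form J, which has the same characteristic polynomial as A) gives
  χ_A(x) = x^5
which factors as x^5. The eigenvalues (with algebraic multiplicities) are λ = 0 with multiplicity 5.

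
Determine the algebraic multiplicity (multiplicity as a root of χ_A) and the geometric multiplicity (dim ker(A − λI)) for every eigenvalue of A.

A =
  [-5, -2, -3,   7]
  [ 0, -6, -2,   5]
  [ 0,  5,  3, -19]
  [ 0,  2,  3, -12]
λ = -5: alg = 4, geom = 2

Step 1 — factor the characteristic polynomial to read off the algebraic multiplicities:
  χ_A(x) = (x + 5)^4

Step 2 — compute geometric multiplicities via the rank-nullity identity g(λ) = n − rank(A − λI):
  rank(A − (-5)·I) = 2, so dim ker(A − (-5)·I) = n − 2 = 2

Summary:
  λ = -5: algebraic multiplicity = 4, geometric multiplicity = 2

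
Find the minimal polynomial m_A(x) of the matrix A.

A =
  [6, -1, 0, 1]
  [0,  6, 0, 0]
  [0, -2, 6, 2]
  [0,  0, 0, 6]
x^2 - 12*x + 36

The characteristic polynomial is χ_A(x) = (x - 6)^4, so the eigenvalues are known. The minimal polynomial is
  m_A(x) = Π_λ (x − λ)^{k_λ}
where k_λ is the size of the *largest* Jordan block for λ (equivalently, the smallest k with (A − λI)^k v = 0 for every generalised eigenvector v of λ).

  λ = 6: largest Jordan block has size 2, contributing (x − 6)^2

So m_A(x) = (x - 6)^2 = x^2 - 12*x + 36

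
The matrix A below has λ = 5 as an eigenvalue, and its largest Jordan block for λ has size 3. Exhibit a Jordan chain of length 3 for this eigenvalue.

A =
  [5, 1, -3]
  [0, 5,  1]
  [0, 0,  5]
A Jordan chain for λ = 5 of length 3:
v_1 = (1, 0, 0)ᵀ
v_2 = (-3, 1, 0)ᵀ
v_3 = (0, 0, 1)ᵀ

Let N = A − (5)·I. We want v_3 with N^3 v_3 = 0 but N^2 v_3 ≠ 0; then v_{j-1} := N · v_j for j = 3, …, 2.

Pick v_3 = (0, 0, 1)ᵀ.
Then v_2 = N · v_3 = (-3, 1, 0)ᵀ.
Then v_1 = N · v_2 = (1, 0, 0)ᵀ.

Sanity check: (A − (5)·I) v_1 = (0, 0, 0)ᵀ = 0. ✓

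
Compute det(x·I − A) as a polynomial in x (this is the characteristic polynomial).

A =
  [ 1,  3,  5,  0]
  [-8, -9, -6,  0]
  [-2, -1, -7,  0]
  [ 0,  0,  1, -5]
x^4 + 20*x^3 + 150*x^2 + 500*x + 625

Expanding det(x·I − A) (e.g. by cofactor expansion or by noting that A is similar to its Jordan form J, which has the same characteristic polynomial as A) gives
  χ_A(x) = x^4 + 20*x^3 + 150*x^2 + 500*x + 625
which factors as (x + 5)^4. The eigenvalues (with algebraic multiplicities) are λ = -5 with multiplicity 4.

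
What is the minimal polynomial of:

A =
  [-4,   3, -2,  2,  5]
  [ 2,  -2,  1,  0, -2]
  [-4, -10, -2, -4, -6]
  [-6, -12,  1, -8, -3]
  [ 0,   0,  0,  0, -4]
x^3 + 12*x^2 + 48*x + 64

The characteristic polynomial is χ_A(x) = (x + 4)^5, so the eigenvalues are known. The minimal polynomial is
  m_A(x) = Π_λ (x − λ)^{k_λ}
where k_λ is the size of the *largest* Jordan block for λ (equivalently, the smallest k with (A − λI)^k v = 0 for every generalised eigenvector v of λ).

  λ = -4: largest Jordan block has size 3, contributing (x + 4)^3

So m_A(x) = (x + 4)^3 = x^3 + 12*x^2 + 48*x + 64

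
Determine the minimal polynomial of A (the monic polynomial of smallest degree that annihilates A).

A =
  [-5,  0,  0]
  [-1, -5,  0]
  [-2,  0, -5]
x^2 + 10*x + 25

The characteristic polynomial is χ_A(x) = (x + 5)^3, so the eigenvalues are known. The minimal polynomial is
  m_A(x) = Π_λ (x − λ)^{k_λ}
where k_λ is the size of the *largest* Jordan block for λ (equivalently, the smallest k with (A − λI)^k v = 0 for every generalised eigenvector v of λ).

  λ = -5: largest Jordan block has size 2, contributing (x + 5)^2

So m_A(x) = (x + 5)^2 = x^2 + 10*x + 25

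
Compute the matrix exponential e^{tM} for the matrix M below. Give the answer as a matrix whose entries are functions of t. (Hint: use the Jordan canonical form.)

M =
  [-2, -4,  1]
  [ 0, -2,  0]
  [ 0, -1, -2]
e^{tM} =
  [exp(-2*t), -t^2*exp(-2*t)/2 - 4*t*exp(-2*t), t*exp(-2*t)]
  [0, exp(-2*t), 0]
  [0, -t*exp(-2*t), exp(-2*t)]

Strategy: write M = P · J · P⁻¹ where J is a Jordan canonical form, so e^{tM} = P · e^{tJ} · P⁻¹, and e^{tJ} can be computed block-by-block.

M has Jordan form
J =
  [-2,  1,  0]
  [ 0, -2,  1]
  [ 0,  0, -2]
(up to reordering of blocks).

Per-block formulas:
  For a 3×3 Jordan block J_3(-2): exp(t · J_3(-2)) = e^(-2t)·(I + t·N + (t^2/2)·N^2), where N is the 3×3 nilpotent shift.

After assembling e^{tJ} and conjugating by P, we get:

e^{tM} =
  [exp(-2*t), -t^2*exp(-2*t)/2 - 4*t*exp(-2*t), t*exp(-2*t)]
  [0, exp(-2*t), 0]
  [0, -t*exp(-2*t), exp(-2*t)]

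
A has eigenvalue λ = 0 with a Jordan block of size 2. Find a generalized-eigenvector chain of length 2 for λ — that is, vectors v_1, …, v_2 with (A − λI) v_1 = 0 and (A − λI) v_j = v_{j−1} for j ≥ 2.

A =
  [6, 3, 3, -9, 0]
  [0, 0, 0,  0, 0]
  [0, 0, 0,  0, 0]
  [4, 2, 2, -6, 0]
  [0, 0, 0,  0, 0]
A Jordan chain for λ = 0 of length 2:
v_1 = (6, 0, 0, 4, 0)ᵀ
v_2 = (1, 0, 0, 0, 0)ᵀ

Let N = A − (0)·I. We want v_2 with N^2 v_2 = 0 but N^1 v_2 ≠ 0; then v_{j-1} := N · v_j for j = 2, …, 2.

Pick v_2 = (1, 0, 0, 0, 0)ᵀ.
Then v_1 = N · v_2 = (6, 0, 0, 4, 0)ᵀ.

Sanity check: (A − (0)·I) v_1 = (0, 0, 0, 0, 0)ᵀ = 0. ✓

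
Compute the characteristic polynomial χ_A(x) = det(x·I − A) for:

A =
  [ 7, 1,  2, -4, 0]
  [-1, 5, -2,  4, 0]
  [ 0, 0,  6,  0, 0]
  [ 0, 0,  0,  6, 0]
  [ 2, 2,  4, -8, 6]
x^5 - 30*x^4 + 360*x^3 - 2160*x^2 + 6480*x - 7776

Expanding det(x·I − A) (e.g. by cofactor expansion or by noting that A is similar to its Jordan form J, which has the same characteristic polynomial as A) gives
  χ_A(x) = x^5 - 30*x^4 + 360*x^3 - 2160*x^2 + 6480*x - 7776
which factors as (x - 6)^5. The eigenvalues (with algebraic multiplicities) are λ = 6 with multiplicity 5.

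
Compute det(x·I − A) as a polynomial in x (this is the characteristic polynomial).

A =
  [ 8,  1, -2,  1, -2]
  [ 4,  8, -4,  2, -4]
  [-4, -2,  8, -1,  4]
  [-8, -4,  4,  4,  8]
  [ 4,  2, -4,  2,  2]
x^5 - 30*x^4 + 360*x^3 - 2160*x^2 + 6480*x - 7776

Expanding det(x·I − A) (e.g. by cofactor expansion or by noting that A is similar to its Jordan form J, which has the same characteristic polynomial as A) gives
  χ_A(x) = x^5 - 30*x^4 + 360*x^3 - 2160*x^2 + 6480*x - 7776
which factors as (x - 6)^5. The eigenvalues (with algebraic multiplicities) are λ = 6 with multiplicity 5.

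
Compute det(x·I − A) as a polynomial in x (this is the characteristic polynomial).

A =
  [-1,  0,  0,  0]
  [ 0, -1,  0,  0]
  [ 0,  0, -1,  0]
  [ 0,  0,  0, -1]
x^4 + 4*x^3 + 6*x^2 + 4*x + 1

Expanding det(x·I − A) (e.g. by cofactor expansion or by noting that A is similar to its Jordan form J, which has the same characteristic polynomial as A) gives
  χ_A(x) = x^4 + 4*x^3 + 6*x^2 + 4*x + 1
which factors as (x + 1)^4. The eigenvalues (with algebraic multiplicities) are λ = -1 with multiplicity 4.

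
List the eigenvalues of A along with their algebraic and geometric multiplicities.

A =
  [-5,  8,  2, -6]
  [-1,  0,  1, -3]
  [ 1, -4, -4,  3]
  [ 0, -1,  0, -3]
λ = -3: alg = 4, geom = 2

Step 1 — factor the characteristic polynomial to read off the algebraic multiplicities:
  χ_A(x) = (x + 3)^4

Step 2 — compute geometric multiplicities via the rank-nullity identity g(λ) = n − rank(A − λI):
  rank(A − (-3)·I) = 2, so dim ker(A − (-3)·I) = n − 2 = 2

Summary:
  λ = -3: algebraic multiplicity = 4, geometric multiplicity = 2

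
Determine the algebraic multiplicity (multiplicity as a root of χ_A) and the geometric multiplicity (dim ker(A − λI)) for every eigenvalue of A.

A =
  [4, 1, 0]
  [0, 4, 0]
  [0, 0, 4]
λ = 4: alg = 3, geom = 2

Step 1 — factor the characteristic polynomial to read off the algebraic multiplicities:
  χ_A(x) = (x - 4)^3

Step 2 — compute geometric multiplicities via the rank-nullity identity g(λ) = n − rank(A − λI):
  rank(A − (4)·I) = 1, so dim ker(A − (4)·I) = n − 1 = 2

Summary:
  λ = 4: algebraic multiplicity = 3, geometric multiplicity = 2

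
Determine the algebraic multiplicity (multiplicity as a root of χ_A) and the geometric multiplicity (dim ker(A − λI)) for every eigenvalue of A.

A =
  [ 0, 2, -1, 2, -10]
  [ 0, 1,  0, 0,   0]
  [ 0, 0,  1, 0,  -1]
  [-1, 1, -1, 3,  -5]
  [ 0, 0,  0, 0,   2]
λ = 1: alg = 3, geom = 2; λ = 2: alg = 2, geom = 1

Step 1 — factor the characteristic polynomial to read off the algebraic multiplicities:
  χ_A(x) = (x - 2)^2*(x - 1)^3

Step 2 — compute geometric multiplicities via the rank-nullity identity g(λ) = n − rank(A − λI):
  rank(A − (1)·I) = 3, so dim ker(A − (1)·I) = n − 3 = 2
  rank(A − (2)·I) = 4, so dim ker(A − (2)·I) = n − 4 = 1

Summary:
  λ = 1: algebraic multiplicity = 3, geometric multiplicity = 2
  λ = 2: algebraic multiplicity = 2, geometric multiplicity = 1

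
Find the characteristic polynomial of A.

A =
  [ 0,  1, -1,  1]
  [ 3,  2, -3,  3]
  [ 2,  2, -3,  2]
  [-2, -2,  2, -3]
x^4 + 4*x^3 + 6*x^2 + 4*x + 1

Expanding det(x·I − A) (e.g. by cofactor expansion or by noting that A is similar to its Jordan form J, which has the same characteristic polynomial as A) gives
  χ_A(x) = x^4 + 4*x^3 + 6*x^2 + 4*x + 1
which factors as (x + 1)^4. The eigenvalues (with algebraic multiplicities) are λ = -1 with multiplicity 4.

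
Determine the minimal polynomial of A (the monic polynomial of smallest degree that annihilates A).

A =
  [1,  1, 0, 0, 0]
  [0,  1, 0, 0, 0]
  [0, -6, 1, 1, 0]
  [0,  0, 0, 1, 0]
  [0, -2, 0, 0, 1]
x^2 - 2*x + 1

The characteristic polynomial is χ_A(x) = (x - 1)^5, so the eigenvalues are known. The minimal polynomial is
  m_A(x) = Π_λ (x − λ)^{k_λ}
where k_λ is the size of the *largest* Jordan block for λ (equivalently, the smallest k with (A − λI)^k v = 0 for every generalised eigenvector v of λ).

  λ = 1: largest Jordan block has size 2, contributing (x − 1)^2

So m_A(x) = (x - 1)^2 = x^2 - 2*x + 1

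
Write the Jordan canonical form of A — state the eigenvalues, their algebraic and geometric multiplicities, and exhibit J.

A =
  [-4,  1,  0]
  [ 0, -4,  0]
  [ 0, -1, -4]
J_2(-4) ⊕ J_1(-4)

The characteristic polynomial is
  det(x·I − A) = x^3 + 12*x^2 + 48*x + 64 = (x + 4)^3

Eigenvalues and multiplicities (the geometric multiplicity of λ is n − rank(A − λI), which equals the number of Jordan blocks for λ):
  λ = -4: algebraic multiplicity = 3, geometric multiplicity = 2

Determining the block sizes for each eigenvalue:
  λ = -4: 2 blocks summing to 3 forces exactly one block of size 2 and the rest size 1 → block sizes [2, 1]

Assembling the blocks gives a Jordan form
J =
  [-4,  1,  0]
  [ 0, -4,  0]
  [ 0,  0, -4]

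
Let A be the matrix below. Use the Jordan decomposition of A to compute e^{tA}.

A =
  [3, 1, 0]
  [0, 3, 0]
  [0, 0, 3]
e^{tA} =
  [exp(3*t), t*exp(3*t), 0]
  [0, exp(3*t), 0]
  [0, 0, exp(3*t)]

Strategy: write A = P · J · P⁻¹ where J is a Jordan canonical form, so e^{tA} = P · e^{tJ} · P⁻¹, and e^{tJ} can be computed block-by-block.

A has Jordan form
J =
  [3, 1, 0]
  [0, 3, 0]
  [0, 0, 3]
(up to reordering of blocks).

Per-block formulas:
  For a 1×1 block at λ = 3: exp(t · [3]) = [e^(3t)].
  For a 2×2 Jordan block J_2(3): exp(t · J_2(3)) = e^(3t)·(I + t·N), where N is the 2×2 nilpotent shift.

After assembling e^{tJ} and conjugating by P, we get:

e^{tA} =
  [exp(3*t), t*exp(3*t), 0]
  [0, exp(3*t), 0]
  [0, 0, exp(3*t)]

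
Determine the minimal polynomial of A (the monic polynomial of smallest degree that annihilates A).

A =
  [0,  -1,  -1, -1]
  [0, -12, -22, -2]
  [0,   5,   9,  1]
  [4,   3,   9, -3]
x^3 + 4*x^2 + 4*x

The characteristic polynomial is χ_A(x) = x*(x + 2)^3, so the eigenvalues are known. The minimal polynomial is
  m_A(x) = Π_λ (x − λ)^{k_λ}
where k_λ is the size of the *largest* Jordan block for λ (equivalently, the smallest k with (A − λI)^k v = 0 for every generalised eigenvector v of λ).

  λ = -2: largest Jordan block has size 2, contributing (x + 2)^2
  λ = 0: largest Jordan block has size 1, contributing (x − 0)

So m_A(x) = x*(x + 2)^2 = x^3 + 4*x^2 + 4*x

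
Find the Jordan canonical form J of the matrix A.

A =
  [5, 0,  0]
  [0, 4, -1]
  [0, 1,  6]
J_2(5) ⊕ J_1(5)

The characteristic polynomial is
  det(x·I − A) = x^3 - 15*x^2 + 75*x - 125 = (x - 5)^3

Eigenvalues and multiplicities (the geometric multiplicity of λ is n − rank(A − λI), which equals the number of Jordan blocks for λ):
  λ = 5: algebraic multiplicity = 3, geometric multiplicity = 2

Determining the block sizes for each eigenvalue:
  λ = 5: 2 blocks summing to 3 forces exactly one block of size 2 and the rest size 1 → block sizes [2, 1]

Assembling the blocks gives a Jordan form
J =
  [5, 1, 0]
  [0, 5, 0]
  [0, 0, 5]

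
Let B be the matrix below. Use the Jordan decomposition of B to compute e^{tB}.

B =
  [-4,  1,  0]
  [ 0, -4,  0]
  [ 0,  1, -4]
e^{tB} =
  [exp(-4*t), t*exp(-4*t), 0]
  [0, exp(-4*t), 0]
  [0, t*exp(-4*t), exp(-4*t)]

Strategy: write B = P · J · P⁻¹ where J is a Jordan canonical form, so e^{tB} = P · e^{tJ} · P⁻¹, and e^{tJ} can be computed block-by-block.

B has Jordan form
J =
  [-4,  1,  0]
  [ 0, -4,  0]
  [ 0,  0, -4]
(up to reordering of blocks).

Per-block formulas:
  For a 2×2 Jordan block J_2(-4): exp(t · J_2(-4)) = e^(-4t)·(I + t·N), where N is the 2×2 nilpotent shift.
  For a 1×1 block at λ = -4: exp(t · [-4]) = [e^(-4t)].

After assembling e^{tJ} and conjugating by P, we get:

e^{tB} =
  [exp(-4*t), t*exp(-4*t), 0]
  [0, exp(-4*t), 0]
  [0, t*exp(-4*t), exp(-4*t)]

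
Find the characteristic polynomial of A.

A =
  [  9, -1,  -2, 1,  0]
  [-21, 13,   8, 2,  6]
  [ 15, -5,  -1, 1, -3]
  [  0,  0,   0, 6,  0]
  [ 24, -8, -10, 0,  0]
x^5 - 27*x^4 + 288*x^3 - 1512*x^2 + 3888*x - 3888

Expanding det(x·I − A) (e.g. by cofactor expansion or by noting that A is similar to its Jordan form J, which has the same characteristic polynomial as A) gives
  χ_A(x) = x^5 - 27*x^4 + 288*x^3 - 1512*x^2 + 3888*x - 3888
which factors as (x - 6)^4*(x - 3). The eigenvalues (with algebraic multiplicities) are λ = 3 with multiplicity 1, λ = 6 with multiplicity 4.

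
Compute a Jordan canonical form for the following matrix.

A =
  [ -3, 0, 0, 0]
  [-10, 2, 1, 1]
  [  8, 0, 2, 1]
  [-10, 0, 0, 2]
J_1(-3) ⊕ J_3(2)

The characteristic polynomial is
  det(x·I − A) = x^4 - 3*x^3 - 6*x^2 + 28*x - 24 = (x - 2)^3*(x + 3)

Eigenvalues and multiplicities (the geometric multiplicity of λ is n − rank(A − λI), which equals the number of Jordan blocks for λ):
  λ = -3: algebraic multiplicity = 1, geometric multiplicity = 1
  λ = 2: algebraic multiplicity = 3, geometric multiplicity = 1

Determining the block sizes for each eigenvalue:
  λ = -3: one block (gm = 1), so the single block has size am = 1 → block sizes [1]
  λ = 2: one block (gm = 1), so the single block has size am = 3 → block sizes [3]

Assembling the blocks gives a Jordan form
J =
  [-3, 0, 0, 0]
  [ 0, 2, 1, 0]
  [ 0, 0, 2, 1]
  [ 0, 0, 0, 2]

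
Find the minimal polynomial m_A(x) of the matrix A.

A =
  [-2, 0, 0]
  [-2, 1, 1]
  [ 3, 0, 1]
x^3 - 3*x + 2

The characteristic polynomial is χ_A(x) = (x - 1)^2*(x + 2), so the eigenvalues are known. The minimal polynomial is
  m_A(x) = Π_λ (x − λ)^{k_λ}
where k_λ is the size of the *largest* Jordan block for λ (equivalently, the smallest k with (A − λI)^k v = 0 for every generalised eigenvector v of λ).

  λ = -2: largest Jordan block has size 1, contributing (x + 2)
  λ = 1: largest Jordan block has size 2, contributing (x − 1)^2

So m_A(x) = (x - 1)^2*(x + 2) = x^3 - 3*x + 2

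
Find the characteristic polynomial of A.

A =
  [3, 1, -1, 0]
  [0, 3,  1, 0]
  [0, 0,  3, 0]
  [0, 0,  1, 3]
x^4 - 12*x^3 + 54*x^2 - 108*x + 81

Expanding det(x·I − A) (e.g. by cofactor expansion or by noting that A is similar to its Jordan form J, which has the same characteristic polynomial as A) gives
  χ_A(x) = x^4 - 12*x^3 + 54*x^2 - 108*x + 81
which factors as (x - 3)^4. The eigenvalues (with algebraic multiplicities) are λ = 3 with multiplicity 4.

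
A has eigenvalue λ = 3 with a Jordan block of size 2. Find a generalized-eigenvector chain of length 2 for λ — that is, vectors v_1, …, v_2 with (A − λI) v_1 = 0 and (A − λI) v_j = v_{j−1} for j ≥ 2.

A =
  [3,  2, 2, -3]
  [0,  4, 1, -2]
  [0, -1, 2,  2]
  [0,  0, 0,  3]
A Jordan chain for λ = 3 of length 2:
v_1 = (2, 1, -1, 0)ᵀ
v_2 = (0, 1, 0, 0)ᵀ

Let N = A − (3)·I. We want v_2 with N^2 v_2 = 0 but N^1 v_2 ≠ 0; then v_{j-1} := N · v_j for j = 2, …, 2.

Pick v_2 = (0, 1, 0, 0)ᵀ.
Then v_1 = N · v_2 = (2, 1, -1, 0)ᵀ.

Sanity check: (A − (3)·I) v_1 = (0, 0, 0, 0)ᵀ = 0. ✓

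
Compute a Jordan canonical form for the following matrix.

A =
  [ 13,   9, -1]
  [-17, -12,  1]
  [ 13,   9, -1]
J_3(0)

The characteristic polynomial is
  det(x·I − A) = x^3

Eigenvalues and multiplicities (the geometric multiplicity of λ is n − rank(A − λI), which equals the number of Jordan blocks for λ):
  λ = 0: algebraic multiplicity = 3, geometric multiplicity = 1

Determining the block sizes for each eigenvalue:
  λ = 0: one block (gm = 1), so the single block has size am = 3 → block sizes [3]

Assembling the blocks gives a Jordan form
J =
  [0, 1, 0]
  [0, 0, 1]
  [0, 0, 0]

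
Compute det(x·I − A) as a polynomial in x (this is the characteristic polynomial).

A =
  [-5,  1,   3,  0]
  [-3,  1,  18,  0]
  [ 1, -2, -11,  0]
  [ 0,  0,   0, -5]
x^4 + 20*x^3 + 150*x^2 + 500*x + 625

Expanding det(x·I − A) (e.g. by cofactor expansion or by noting that A is similar to its Jordan form J, which has the same characteristic polynomial as A) gives
  χ_A(x) = x^4 + 20*x^3 + 150*x^2 + 500*x + 625
which factors as (x + 5)^4. The eigenvalues (with algebraic multiplicities) are λ = -5 with multiplicity 4.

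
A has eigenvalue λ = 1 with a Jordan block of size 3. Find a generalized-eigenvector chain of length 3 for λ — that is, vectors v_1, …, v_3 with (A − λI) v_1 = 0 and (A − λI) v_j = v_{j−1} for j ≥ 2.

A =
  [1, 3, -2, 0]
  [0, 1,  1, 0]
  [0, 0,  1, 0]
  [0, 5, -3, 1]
A Jordan chain for λ = 1 of length 3:
v_1 = (3, 0, 0, 5)ᵀ
v_2 = (-2, 1, 0, -3)ᵀ
v_3 = (0, 0, 1, 0)ᵀ

Let N = A − (1)·I. We want v_3 with N^3 v_3 = 0 but N^2 v_3 ≠ 0; then v_{j-1} := N · v_j for j = 3, …, 2.

Pick v_3 = (0, 0, 1, 0)ᵀ.
Then v_2 = N · v_3 = (-2, 1, 0, -3)ᵀ.
Then v_1 = N · v_2 = (3, 0, 0, 5)ᵀ.

Sanity check: (A − (1)·I) v_1 = (0, 0, 0, 0)ᵀ = 0. ✓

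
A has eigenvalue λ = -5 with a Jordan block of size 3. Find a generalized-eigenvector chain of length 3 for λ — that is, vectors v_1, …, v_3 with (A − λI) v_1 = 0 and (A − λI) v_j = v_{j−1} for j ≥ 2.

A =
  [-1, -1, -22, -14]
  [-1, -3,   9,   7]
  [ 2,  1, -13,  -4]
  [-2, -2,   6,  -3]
A Jordan chain for λ = -5 of length 3:
v_1 = (1, -2, -1, 2)ᵀ
v_2 = (4, -1, 2, -2)ᵀ
v_3 = (1, 0, 0, 0)ᵀ

Let N = A − (-5)·I. We want v_3 with N^3 v_3 = 0 but N^2 v_3 ≠ 0; then v_{j-1} := N · v_j for j = 3, …, 2.

Pick v_3 = (1, 0, 0, 0)ᵀ.
Then v_2 = N · v_3 = (4, -1, 2, -2)ᵀ.
Then v_1 = N · v_2 = (1, -2, -1, 2)ᵀ.

Sanity check: (A − (-5)·I) v_1 = (0, 0, 0, 0)ᵀ = 0. ✓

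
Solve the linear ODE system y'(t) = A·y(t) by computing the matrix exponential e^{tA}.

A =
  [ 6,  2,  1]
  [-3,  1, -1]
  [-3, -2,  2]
e^{tA} =
  [3*t*exp(3*t) + exp(3*t), 2*t*exp(3*t), t*exp(3*t)]
  [-3*t*exp(3*t), -2*t*exp(3*t) + exp(3*t), -t*exp(3*t)]
  [-3*t*exp(3*t), -2*t*exp(3*t), -t*exp(3*t) + exp(3*t)]

Strategy: write A = P · J · P⁻¹ where J is a Jordan canonical form, so e^{tA} = P · e^{tJ} · P⁻¹, and e^{tJ} can be computed block-by-block.

A has Jordan form
J =
  [3, 1, 0]
  [0, 3, 0]
  [0, 0, 3]
(up to reordering of blocks).

Per-block formulas:
  For a 2×2 Jordan block J_2(3): exp(t · J_2(3)) = e^(3t)·(I + t·N), where N is the 2×2 nilpotent shift.
  For a 1×1 block at λ = 3: exp(t · [3]) = [e^(3t)].

After assembling e^{tJ} and conjugating by P, we get:

e^{tA} =
  [3*t*exp(3*t) + exp(3*t), 2*t*exp(3*t), t*exp(3*t)]
  [-3*t*exp(3*t), -2*t*exp(3*t) + exp(3*t), -t*exp(3*t)]
  [-3*t*exp(3*t), -2*t*exp(3*t), -t*exp(3*t) + exp(3*t)]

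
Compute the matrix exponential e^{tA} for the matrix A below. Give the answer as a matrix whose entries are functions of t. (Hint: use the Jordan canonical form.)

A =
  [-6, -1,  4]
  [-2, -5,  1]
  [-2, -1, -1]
e^{tA} =
  [-t^2*exp(-4*t) - 2*t*exp(-4*t) + exp(-4*t), -t^2*exp(-4*t)/2 - t*exp(-4*t), 3*t^2*exp(-4*t)/2 + 4*t*exp(-4*t)]
  [2*t^2*exp(-4*t) - 2*t*exp(-4*t), t^2*exp(-4*t) - t*exp(-4*t) + exp(-4*t), -3*t^2*exp(-4*t) + t*exp(-4*t)]
  [-2*t*exp(-4*t), -t*exp(-4*t), 3*t*exp(-4*t) + exp(-4*t)]

Strategy: write A = P · J · P⁻¹ where J is a Jordan canonical form, so e^{tA} = P · e^{tJ} · P⁻¹, and e^{tJ} can be computed block-by-block.

A has Jordan form
J =
  [-4,  1,  0]
  [ 0, -4,  1]
  [ 0,  0, -4]
(up to reordering of blocks).

Per-block formulas:
  For a 3×3 Jordan block J_3(-4): exp(t · J_3(-4)) = e^(-4t)·(I + t·N + (t^2/2)·N^2), where N is the 3×3 nilpotent shift.

After assembling e^{tJ} and conjugating by P, we get:

e^{tA} =
  [-t^2*exp(-4*t) - 2*t*exp(-4*t) + exp(-4*t), -t^2*exp(-4*t)/2 - t*exp(-4*t), 3*t^2*exp(-4*t)/2 + 4*t*exp(-4*t)]
  [2*t^2*exp(-4*t) - 2*t*exp(-4*t), t^2*exp(-4*t) - t*exp(-4*t) + exp(-4*t), -3*t^2*exp(-4*t) + t*exp(-4*t)]
  [-2*t*exp(-4*t), -t*exp(-4*t), 3*t*exp(-4*t) + exp(-4*t)]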